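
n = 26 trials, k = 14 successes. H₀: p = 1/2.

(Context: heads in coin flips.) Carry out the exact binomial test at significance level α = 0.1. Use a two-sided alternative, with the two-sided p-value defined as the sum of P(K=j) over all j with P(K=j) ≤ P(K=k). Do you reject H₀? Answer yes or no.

reject H₀: no

Exact binomial: n=26, k=14, p₀=1/2=0.5000
P(X=j) = C(n,j)·p₀^j·(1−p₀)^(n−j); p = Σ P(X=j) over j with P(X=j) ≤ P(X=14)
p-value (two-sided) = 0.84502
At α=0.1: p ≥ α → fail to reject H₀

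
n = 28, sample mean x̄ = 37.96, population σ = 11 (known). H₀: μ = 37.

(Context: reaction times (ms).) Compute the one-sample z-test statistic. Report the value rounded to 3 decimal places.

SE = σ/√n = 11/√28 = 2.0788
z = (x̄−μ₀)/SE = (37.96−37)/2.0788 = 0.4618

test statistic = 0.462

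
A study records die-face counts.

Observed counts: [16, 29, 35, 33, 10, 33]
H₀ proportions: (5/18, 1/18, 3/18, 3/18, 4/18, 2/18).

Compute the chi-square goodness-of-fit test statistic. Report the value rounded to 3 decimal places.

n = 156; E_i = n·p_i = [43.33, 8.67, 26.00, 26.00, 34.67, 17.33]
χ² = (16−43.33)²/43.33 + (29−8.67)²/8.67 + (35−26.00)²/26.00 + (33−26.00)²/26.00 + (10−34.67)²/34.67 + (33−17.33)²/17.33 = 101.6577
df = 5

test statistic = 101.658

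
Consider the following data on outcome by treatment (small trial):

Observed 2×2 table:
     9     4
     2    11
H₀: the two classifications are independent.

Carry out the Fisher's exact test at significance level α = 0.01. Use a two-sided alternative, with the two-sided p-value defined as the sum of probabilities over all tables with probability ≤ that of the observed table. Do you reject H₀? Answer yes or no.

Margins: r₁=13, r₂=13, c₁=11, c₂=15, n=26
p_obs = C(13,9)·C(13,2)/C(26,11); sum pmf over tables with pmf ≤ p_obs
p-value (two-sided) = 0.01542
At α=0.01: p ≥ α → fail to reject H₀

reject H₀: no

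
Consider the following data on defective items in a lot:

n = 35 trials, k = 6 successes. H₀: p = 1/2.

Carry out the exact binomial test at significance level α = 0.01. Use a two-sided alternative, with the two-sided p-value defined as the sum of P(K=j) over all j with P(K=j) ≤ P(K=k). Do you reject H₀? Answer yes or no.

Exact binomial: n=35, k=6, p₀=1/2=0.5000
P(X=j) = C(n,j)·p₀^j·(1−p₀)^(n−j); p = Σ P(X=j) over j with P(X=j) ≤ P(X=6)
p-value (two-sided) = 0.00012
At α=0.01: p < α → reject H₀

reject H₀: yes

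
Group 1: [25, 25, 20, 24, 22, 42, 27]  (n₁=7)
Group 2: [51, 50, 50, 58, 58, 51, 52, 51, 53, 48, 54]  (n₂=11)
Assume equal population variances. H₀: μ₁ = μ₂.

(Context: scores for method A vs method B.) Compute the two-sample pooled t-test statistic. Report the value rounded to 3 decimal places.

x̄₁=26.429, s₁=7.231, n₁=7
x̄₂=52.364, s₂=3.202, n₂=11
s_p² = [6·7.231² + 10·3.202²]/16 = 26.0162
SE = √(s_p²·(1/7+1/11)) = 2.4661
t = (26.429−52.364)/2.4661 = -10.5166
df = 16

test statistic = -10.517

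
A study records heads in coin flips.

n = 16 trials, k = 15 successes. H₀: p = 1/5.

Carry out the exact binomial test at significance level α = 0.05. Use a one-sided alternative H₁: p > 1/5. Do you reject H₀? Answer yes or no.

reject H₀: yes

Exact binomial: n=16, k=15, p₀=1/5=0.2000
P(X≥15) from Σ C(n,i)·p₀^i·(1−p₀)^(n−i)
p-value (one-sided, H₁ greater) = 0.00000
At α=0.05: p < α → reject H₀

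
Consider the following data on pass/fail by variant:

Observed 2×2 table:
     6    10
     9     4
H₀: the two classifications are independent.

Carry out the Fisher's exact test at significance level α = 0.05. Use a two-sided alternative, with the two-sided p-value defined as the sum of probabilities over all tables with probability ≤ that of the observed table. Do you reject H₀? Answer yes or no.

Margins: r₁=16, r₂=13, c₁=15, c₂=14, n=29
p_obs = C(16,6)·C(13,9)/C(29,15); sum pmf over tables with pmf ≤ p_obs
p-value (two-sided) = 0.13942
At α=0.05: p ≥ α → fail to reject H₀

reject H₀: no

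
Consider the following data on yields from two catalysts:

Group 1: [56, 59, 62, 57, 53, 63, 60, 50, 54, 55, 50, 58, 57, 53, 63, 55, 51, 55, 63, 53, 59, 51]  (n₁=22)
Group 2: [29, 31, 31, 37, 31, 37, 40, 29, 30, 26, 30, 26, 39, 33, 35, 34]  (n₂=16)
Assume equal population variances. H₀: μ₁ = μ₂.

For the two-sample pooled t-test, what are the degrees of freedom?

degrees of freedom = 36

df = n₁ + n₂ − 2 = 22 + 16 − 2 = 36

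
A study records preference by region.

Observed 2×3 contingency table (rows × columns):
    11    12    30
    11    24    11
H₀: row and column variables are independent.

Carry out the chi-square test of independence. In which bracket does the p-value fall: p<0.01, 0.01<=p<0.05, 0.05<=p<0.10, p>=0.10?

p-value bracket: p<0.01

Row totals [53, 46], col totals [22, 36, 41], n=99
χ² = (11−11.78)²/11.78 + (12−19.27)²/19.27 + (30−21.95)²/21.95 + (11−10.22)²/10.22 + (24−16.73)²/16.73 + (11−19.05)²/19.05 = 12.3718
df = 2
p-value (upper-tail) = 0.00206
→ bracket: p<0.01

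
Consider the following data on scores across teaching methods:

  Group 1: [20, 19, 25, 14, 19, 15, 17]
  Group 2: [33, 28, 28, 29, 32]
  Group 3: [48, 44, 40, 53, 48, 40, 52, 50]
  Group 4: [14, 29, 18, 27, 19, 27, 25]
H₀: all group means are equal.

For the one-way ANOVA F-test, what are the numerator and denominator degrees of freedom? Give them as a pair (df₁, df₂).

degrees of freedom = [3, 23]

k = 4 groups, N = 27 total
df = (k−1, N−k) = (4−1, 27−4) = (3, 23)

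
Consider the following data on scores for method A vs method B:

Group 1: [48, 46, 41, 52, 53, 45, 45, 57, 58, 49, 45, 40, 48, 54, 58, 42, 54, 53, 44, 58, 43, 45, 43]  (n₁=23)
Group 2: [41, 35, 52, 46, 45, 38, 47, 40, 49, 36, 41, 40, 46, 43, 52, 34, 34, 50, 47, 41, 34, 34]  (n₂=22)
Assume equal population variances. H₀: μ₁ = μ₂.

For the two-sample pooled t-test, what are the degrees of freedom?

df = n₁ + n₂ − 2 = 23 + 22 − 2 = 43

degrees of freedom = 43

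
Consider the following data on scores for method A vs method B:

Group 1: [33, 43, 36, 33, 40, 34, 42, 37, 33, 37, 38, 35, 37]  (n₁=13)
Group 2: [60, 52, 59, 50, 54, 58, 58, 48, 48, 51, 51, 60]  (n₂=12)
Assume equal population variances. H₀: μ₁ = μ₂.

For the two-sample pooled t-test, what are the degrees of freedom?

df = n₁ + n₂ − 2 = 13 + 12 − 2 = 23

degrees of freedom = 23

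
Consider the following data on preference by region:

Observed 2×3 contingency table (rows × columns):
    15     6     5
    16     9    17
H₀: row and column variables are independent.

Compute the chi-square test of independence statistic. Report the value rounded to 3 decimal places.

Row totals [26, 42], col totals [31, 15, 22], n=68
χ² = (15−11.85)²/11.85 + (6−5.74)²/5.74 + (5−8.41)²/8.41 + (16−19.15)²/19.15 + (9−9.26)²/9.26 + (17−13.59)²/13.59 = 3.6130
df = 2

test statistic = 3.613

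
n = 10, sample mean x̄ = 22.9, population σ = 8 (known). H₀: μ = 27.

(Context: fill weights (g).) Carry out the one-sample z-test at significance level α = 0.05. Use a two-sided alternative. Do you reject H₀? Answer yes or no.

SE = σ/√n = 8/√10 = 2.5298
z = (x̄−μ₀)/SE = (22.9−27)/2.5298 = -1.6207
p-value (two-sided) = 0.10509
At α=0.05: p ≥ α → fail to reject H₀

reject H₀: no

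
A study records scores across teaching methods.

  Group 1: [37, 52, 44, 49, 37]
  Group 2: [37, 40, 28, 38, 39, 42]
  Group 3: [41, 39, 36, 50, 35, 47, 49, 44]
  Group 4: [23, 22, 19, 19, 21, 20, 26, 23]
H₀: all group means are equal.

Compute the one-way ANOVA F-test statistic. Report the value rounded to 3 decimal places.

Group means [43.80, 37.33, 42.62, 21.62], grand mean 35.444
SSB = Σnᵢ(x̄ᵢ−x̄)² = 2310.783; SSW = ΣΣ(x−x̄ᵢ)² = 579.883
MSB = 2310.783/3 = 770.2611; MSW = 579.883/23 = 25.2123
F = MSB/MSW = 30.5510
df = (3, 23)

test statistic = 30.551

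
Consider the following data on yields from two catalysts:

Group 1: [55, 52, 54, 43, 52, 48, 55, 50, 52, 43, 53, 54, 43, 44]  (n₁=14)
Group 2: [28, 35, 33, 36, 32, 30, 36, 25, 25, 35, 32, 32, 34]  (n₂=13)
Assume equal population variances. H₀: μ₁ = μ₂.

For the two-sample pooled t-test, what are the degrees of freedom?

degrees of freedom = 25

df = n₁ + n₂ − 2 = 14 + 13 − 2 = 25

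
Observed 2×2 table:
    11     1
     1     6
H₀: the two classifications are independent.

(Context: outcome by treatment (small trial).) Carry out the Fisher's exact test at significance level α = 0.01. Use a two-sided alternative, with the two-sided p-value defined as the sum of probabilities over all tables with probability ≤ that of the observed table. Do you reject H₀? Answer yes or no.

reject H₀: yes

Margins: r₁=12, r₂=7, c₁=12, c₂=7, n=19
p_obs = C(12,11)·C(7,1)/C(19,12); sum pmf over tables with pmf ≤ p_obs
p-value (two-sided) = 0.00169
At α=0.01: p < α → reject H₀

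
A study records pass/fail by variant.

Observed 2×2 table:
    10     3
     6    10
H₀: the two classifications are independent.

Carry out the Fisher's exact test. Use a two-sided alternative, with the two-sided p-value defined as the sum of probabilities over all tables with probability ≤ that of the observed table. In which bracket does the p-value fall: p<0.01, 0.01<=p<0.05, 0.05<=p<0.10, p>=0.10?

Margins: r₁=13, r₂=16, c₁=16, c₂=13, n=29
p_obs = C(13,10)·C(16,6)/C(29,16); sum pmf over tables with pmf ≤ p_obs
p-value (two-sided) = 0.06080
→ bracket: 0.05<=p<0.10

p-value bracket: 0.05<=p<0.10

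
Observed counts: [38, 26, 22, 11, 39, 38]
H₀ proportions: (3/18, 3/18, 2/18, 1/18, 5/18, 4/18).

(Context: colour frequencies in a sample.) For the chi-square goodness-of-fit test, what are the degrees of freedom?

degrees of freedom = 5

df = k − 1 = 6 − 1 = 5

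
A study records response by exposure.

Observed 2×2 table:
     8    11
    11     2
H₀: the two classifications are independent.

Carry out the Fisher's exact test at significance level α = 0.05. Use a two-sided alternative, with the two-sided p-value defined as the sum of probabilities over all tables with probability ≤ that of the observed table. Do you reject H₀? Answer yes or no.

reject H₀: yes

Margins: r₁=19, r₂=13, c₁=19, c₂=13, n=32
p_obs = C(19,8)·C(13,11)/C(32,19); sum pmf over tables with pmf ≤ p_obs
p-value (two-sided) = 0.02775
At α=0.05: p < α → reject H₀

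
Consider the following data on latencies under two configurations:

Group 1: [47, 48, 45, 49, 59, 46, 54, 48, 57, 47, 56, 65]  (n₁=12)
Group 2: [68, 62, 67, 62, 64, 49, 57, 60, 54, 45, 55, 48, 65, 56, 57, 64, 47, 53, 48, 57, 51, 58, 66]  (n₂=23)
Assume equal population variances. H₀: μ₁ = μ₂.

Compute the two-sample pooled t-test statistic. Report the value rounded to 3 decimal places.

x̄₁=51.750, s₁=6.312, n₁=12
x̄₂=57.087, s₂=6.941, n₂=23
s_p² = [11·6.312² + 22·6.941²]/33 = 45.3962
SE = √(s_p²·(1/12+1/23)) = 2.3993
t = (51.750−57.087)/2.3993 = -2.2244
df = 33

test statistic = -2.224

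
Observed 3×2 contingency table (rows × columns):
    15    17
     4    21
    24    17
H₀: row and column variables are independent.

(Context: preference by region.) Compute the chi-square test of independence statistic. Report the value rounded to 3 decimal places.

test statistic = 11.584

Row totals [32, 25, 41], col totals [43, 55], n=98
χ² = (15−14.04)²/14.04 + (17−17.96)²/17.96 + (4−10.97)²/10.97 + (21−14.03)²/14.03 + (24−17.99)²/17.99 + (17−23.01)²/23.01 = 11.5844
df = 2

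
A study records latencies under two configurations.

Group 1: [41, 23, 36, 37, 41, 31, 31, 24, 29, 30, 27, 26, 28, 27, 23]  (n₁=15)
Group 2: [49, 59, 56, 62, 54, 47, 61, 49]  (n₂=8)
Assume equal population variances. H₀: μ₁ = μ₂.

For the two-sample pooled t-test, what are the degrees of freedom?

df = n₁ + n₂ − 2 = 15 + 8 − 2 = 21

degrees of freedom = 21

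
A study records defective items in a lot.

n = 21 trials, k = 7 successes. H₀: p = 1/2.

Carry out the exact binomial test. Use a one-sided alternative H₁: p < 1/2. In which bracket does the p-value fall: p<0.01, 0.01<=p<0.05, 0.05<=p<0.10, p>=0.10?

p-value bracket: 0.05<=p<0.10

Exact binomial: n=21, k=7, p₀=1/2=0.5000
P(X≤7) from Σ C(n,i)·p₀^i·(1−p₀)^(n−i)
p-value (one-sided, H₁ less) = 0.09462
→ bracket: 0.05<=p<0.10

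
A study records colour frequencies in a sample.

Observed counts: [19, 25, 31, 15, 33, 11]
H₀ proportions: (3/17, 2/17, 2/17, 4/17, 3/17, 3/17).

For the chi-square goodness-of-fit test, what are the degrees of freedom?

degrees of freedom = 5

df = k − 1 = 6 − 1 = 5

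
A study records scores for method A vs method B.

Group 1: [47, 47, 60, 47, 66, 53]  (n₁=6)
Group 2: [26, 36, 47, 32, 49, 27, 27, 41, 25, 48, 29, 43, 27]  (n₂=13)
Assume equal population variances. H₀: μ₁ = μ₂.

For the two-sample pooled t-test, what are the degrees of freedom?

df = n₁ + n₂ − 2 = 6 + 13 − 2 = 17

degrees of freedom = 17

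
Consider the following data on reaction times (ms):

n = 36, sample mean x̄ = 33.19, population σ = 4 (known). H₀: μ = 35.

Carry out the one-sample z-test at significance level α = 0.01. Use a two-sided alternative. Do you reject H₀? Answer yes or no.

reject H₀: yes

SE = σ/√n = 4/√36 = 0.6667
z = (x̄−μ₀)/SE = (33.19−35)/0.6667 = -2.7150
p-value (two-sided) = 0.00663
At α=0.01: p < α → reject H₀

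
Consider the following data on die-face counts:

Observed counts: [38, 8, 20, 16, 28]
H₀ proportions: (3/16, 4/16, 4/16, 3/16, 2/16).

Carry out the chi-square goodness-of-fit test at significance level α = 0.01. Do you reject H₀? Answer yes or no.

n = 110; E_i = n·p_i = [20.62, 27.50, 27.50, 20.62, 13.75]
χ² = (38−20.62)²/20.62 + (8−27.50)²/27.50 + (20−27.50)²/27.50 + (16−20.62)²/20.62 + (28−13.75)²/13.75 = 46.3152
df = 4
p-value (upper-tail) = 0.00000
At α=0.01: p < α → reject H₀

reject H₀: yes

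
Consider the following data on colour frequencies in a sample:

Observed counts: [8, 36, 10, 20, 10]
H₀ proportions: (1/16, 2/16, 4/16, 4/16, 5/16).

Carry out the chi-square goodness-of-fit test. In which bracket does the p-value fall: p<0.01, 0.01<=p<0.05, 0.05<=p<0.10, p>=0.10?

n = 84; E_i = n·p_i = [5.25, 10.50, 21.00, 21.00, 26.25]
χ² = (8−5.25)²/5.25 + (36−10.50)²/10.50 + (10−21.00)²/21.00 + (20−21.00)²/21.00 + (10−26.25)²/26.25 = 79.2381
df = 4
p-value (upper-tail) = 0.00000
→ bracket: p<0.01

p-value bracket: p<0.01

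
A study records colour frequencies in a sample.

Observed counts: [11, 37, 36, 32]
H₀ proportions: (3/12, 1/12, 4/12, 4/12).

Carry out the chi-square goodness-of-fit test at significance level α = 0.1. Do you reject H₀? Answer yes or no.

n = 116; E_i = n·p_i = [29.00, 9.67, 38.67, 38.67]
χ² = (11−29.00)²/29.00 + (37−9.67)²/9.67 + (36−38.67)²/38.67 + (32−38.67)²/38.67 = 89.7931
df = 3
p-value (upper-tail) = 0.00000
At α=0.1: p < α → reject H₀

reject H₀: yes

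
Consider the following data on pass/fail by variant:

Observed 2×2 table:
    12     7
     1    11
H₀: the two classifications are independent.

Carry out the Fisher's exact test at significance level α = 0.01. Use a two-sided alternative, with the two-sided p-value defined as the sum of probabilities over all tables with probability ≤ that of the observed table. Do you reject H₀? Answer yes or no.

Margins: r₁=19, r₂=12, c₁=13, c₂=18, n=31
p_obs = C(19,12)·C(12,1)/C(31,13); sum pmf over tables with pmf ≤ p_obs
p-value (two-sided) = 0.00338
At α=0.01: p < α → reject H₀

reject H₀: yes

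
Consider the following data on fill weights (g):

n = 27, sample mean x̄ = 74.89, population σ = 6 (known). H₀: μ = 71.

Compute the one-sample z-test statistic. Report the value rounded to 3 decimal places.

test statistic = 3.369

SE = σ/√n = 6/√27 = 1.1547
z = (x̄−μ₀)/SE = (74.89−71)/1.1547 = 3.3688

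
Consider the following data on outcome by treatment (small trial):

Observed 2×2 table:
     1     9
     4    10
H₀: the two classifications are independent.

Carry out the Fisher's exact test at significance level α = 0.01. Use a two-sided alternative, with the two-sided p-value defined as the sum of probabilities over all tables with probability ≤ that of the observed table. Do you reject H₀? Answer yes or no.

Margins: r₁=10, r₂=14, c₁=5, c₂=19, n=24
p_obs = C(10,1)·C(14,4)/C(24,5); sum pmf over tables with pmf ≤ p_obs
p-value (two-sided) = 0.35771
At α=0.01: p ≥ α → fail to reject H₀

reject H₀: no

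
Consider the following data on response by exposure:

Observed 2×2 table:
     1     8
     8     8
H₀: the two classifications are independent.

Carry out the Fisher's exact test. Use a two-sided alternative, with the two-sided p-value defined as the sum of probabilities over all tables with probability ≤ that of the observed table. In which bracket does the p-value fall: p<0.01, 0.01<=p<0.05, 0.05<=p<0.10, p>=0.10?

p-value bracket: 0.05<=p<0.10

Margins: r₁=9, r₂=16, c₁=9, c₂=16, n=25
p_obs = C(9,1)·C(16,8)/C(25,9); sum pmf over tables with pmf ≤ p_obs
p-value (two-sided) = 0.08751
→ bracket: 0.05<=p<0.10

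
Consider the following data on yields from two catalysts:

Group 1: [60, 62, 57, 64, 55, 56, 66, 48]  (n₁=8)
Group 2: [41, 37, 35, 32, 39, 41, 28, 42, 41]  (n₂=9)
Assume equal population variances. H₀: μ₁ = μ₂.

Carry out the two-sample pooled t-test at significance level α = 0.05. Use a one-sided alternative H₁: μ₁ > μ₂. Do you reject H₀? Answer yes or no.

x̄₁=58.500, s₁=5.757, n₁=8
x̄₂=37.333, s₂=4.822, n₂=9
s_p² = [7·5.757² + 8·4.822²]/15 = 27.8667
SE = √(s_p²·(1/8+1/9)) = 2.5651
t = (58.500−37.333)/2.5651 = 8.2519
df = 15
p-value (one-sided, H₁ greater) = 0.00000
At α=0.05: p < α → reject H₀

reject H₀: yes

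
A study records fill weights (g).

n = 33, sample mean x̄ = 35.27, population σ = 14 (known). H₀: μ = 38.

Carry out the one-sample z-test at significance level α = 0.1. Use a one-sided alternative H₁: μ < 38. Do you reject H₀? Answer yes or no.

SE = σ/√n = 14/√33 = 2.4371
z = (x̄−μ₀)/SE = (35.27−38)/2.4371 = -1.1202
p-value (one-sided, H₁ less) = 0.13132
At α=0.1: p ≥ α → fail to reject H₀

reject H₀: no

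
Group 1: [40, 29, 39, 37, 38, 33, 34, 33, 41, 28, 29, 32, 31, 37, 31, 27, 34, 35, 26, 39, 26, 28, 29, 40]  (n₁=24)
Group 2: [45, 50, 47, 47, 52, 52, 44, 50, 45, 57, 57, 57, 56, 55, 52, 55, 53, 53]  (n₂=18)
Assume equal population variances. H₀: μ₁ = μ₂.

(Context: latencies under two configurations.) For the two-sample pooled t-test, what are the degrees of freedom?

degrees of freedom = 40

df = n₁ + n₂ − 2 = 24 + 18 − 2 = 40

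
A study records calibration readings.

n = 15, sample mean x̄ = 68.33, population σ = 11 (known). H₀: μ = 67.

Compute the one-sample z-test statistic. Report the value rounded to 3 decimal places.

SE = σ/√n = 11/√15 = 2.8402
z = (x̄−μ₀)/SE = (68.33−67)/2.8402 = 0.4683

test statistic = 0.468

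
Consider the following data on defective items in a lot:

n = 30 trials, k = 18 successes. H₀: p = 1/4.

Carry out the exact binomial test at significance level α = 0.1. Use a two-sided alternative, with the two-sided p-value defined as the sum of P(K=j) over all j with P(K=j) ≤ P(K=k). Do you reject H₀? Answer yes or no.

reject H₀: yes

Exact binomial: n=30, k=18, p₀=1/4=0.2500
P(X=j) = C(n,j)·p₀^j·(1−p₀)^(n−j); p = Σ P(X=j) over j with P(X=j) ≤ P(X=18)
p-value (two-sided) = 0.00005
At α=0.1: p < α → reject H₀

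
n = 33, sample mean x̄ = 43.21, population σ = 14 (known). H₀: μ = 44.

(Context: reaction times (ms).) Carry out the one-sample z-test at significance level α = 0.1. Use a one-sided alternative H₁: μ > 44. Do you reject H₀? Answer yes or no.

reject H₀: no

SE = σ/√n = 14/√33 = 2.4371
z = (x̄−μ₀)/SE = (43.21−44)/2.4371 = -0.3242
p-value (one-sided, H₁ greater) = 0.62709
At α=0.1: p ≥ α → fail to reject H₀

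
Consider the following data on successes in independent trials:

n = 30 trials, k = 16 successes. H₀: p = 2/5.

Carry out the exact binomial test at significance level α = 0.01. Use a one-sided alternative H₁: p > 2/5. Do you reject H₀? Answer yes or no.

reject H₀: no

Exact binomial: n=30, k=16, p₀=2/5=0.4000
P(X≥16) from Σ C(n,i)·p₀^i·(1−p₀)^(n−i)
p-value (one-sided, H₁ greater) = 0.09706
At α=0.01: p ≥ α → fail to reject H₀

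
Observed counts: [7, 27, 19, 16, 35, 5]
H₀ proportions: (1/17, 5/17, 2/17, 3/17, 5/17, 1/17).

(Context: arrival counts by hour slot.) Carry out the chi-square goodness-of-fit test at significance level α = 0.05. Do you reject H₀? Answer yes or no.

n = 109; E_i = n·p_i = [6.41, 32.06, 12.82, 19.24, 32.06, 6.41]
χ² = (7−6.41)²/6.41 + (27−32.06)²/32.06 + (19−12.82)²/12.82 + (16−19.24)²/19.24 + (35−32.06)²/32.06 + (5−6.41)²/6.41 = 4.9520
df = 5
p-value (upper-tail) = 0.42177
At α=0.05: p ≥ α → fail to reject H₀

reject H₀: no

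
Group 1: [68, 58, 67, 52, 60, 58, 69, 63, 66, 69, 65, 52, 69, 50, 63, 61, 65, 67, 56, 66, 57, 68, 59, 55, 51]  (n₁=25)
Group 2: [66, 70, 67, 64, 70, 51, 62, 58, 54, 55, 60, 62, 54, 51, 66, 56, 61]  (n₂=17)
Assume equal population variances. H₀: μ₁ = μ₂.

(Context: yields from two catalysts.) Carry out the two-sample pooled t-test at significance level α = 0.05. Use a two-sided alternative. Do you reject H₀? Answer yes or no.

reject H₀: no

x̄₁=61.360, s₁=6.231, n₁=25
x̄₂=60.412, s₂=6.236, n₂=17
s_p² = [24·6.231² + 16·6.236²]/40 = 38.8469
SE = √(s_p²·(1/25+1/17)) = 1.9593
t = (61.360−60.412)/1.9593 = 0.4840
df = 40
p-value (two-sided) = 0.63105
At α=0.05: p ≥ α → fail to reject H₀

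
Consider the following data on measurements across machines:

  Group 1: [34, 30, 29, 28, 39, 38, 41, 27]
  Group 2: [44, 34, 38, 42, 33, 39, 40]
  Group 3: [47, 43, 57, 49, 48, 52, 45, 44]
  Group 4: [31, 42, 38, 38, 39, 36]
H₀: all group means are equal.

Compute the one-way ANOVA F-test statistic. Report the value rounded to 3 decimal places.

test statistic = 14.995

Group means [33.25, 38.57, 48.12, 37.33], grand mean 39.483
SSB = Σnᵢ(x̄ᵢ−x̄)² = 941.819; SSW = ΣΣ(x−x̄ᵢ)² = 523.423
MSB = 941.819/3 = 313.9396; MSW = 523.423/25 = 20.9369
F = MSB/MSW = 14.9946
df = (3, 25)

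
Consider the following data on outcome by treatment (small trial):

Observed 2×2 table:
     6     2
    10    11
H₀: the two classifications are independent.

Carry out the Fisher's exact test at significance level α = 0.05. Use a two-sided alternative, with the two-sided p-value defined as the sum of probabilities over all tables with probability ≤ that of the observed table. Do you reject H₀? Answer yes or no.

Margins: r₁=8, r₂=21, c₁=16, c₂=13, n=29
p_obs = C(8,6)·C(21,10)/C(29,16); sum pmf over tables with pmf ≤ p_obs
p-value (two-sided) = 0.23785
At α=0.05: p ≥ α → fail to reject H₀

reject H₀: no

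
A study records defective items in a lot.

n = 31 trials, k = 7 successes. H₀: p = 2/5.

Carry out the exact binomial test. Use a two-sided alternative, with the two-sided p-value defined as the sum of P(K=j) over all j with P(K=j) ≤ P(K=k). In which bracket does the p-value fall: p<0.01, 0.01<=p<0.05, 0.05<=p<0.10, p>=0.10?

p-value bracket: 0.05<=p<0.10

Exact binomial: n=31, k=7, p₀=2/5=0.4000
P(X=j) = C(n,j)·p₀^j·(1−p₀)^(n−j); p = Σ P(X=j) over j with P(X=j) ≤ P(X=7)
p-value (two-sided) = 0.06498
→ bracket: 0.05<=p<0.10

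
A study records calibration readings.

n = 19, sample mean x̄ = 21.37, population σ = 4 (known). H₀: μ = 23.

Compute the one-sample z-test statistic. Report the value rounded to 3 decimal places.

test statistic = -1.776

SE = σ/√n = 4/√19 = 0.9177
z = (x̄−μ₀)/SE = (21.37−23)/0.9177 = -1.7763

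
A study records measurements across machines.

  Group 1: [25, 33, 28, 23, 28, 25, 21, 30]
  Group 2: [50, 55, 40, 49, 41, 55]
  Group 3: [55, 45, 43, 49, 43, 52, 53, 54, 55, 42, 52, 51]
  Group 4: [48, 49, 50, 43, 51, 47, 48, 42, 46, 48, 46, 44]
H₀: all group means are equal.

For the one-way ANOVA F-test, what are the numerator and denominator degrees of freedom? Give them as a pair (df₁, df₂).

degrees of freedom = [3, 34]

k = 4 groups, N = 38 total
df = (k−1, N−k) = (4−1, 38−4) = (3, 34)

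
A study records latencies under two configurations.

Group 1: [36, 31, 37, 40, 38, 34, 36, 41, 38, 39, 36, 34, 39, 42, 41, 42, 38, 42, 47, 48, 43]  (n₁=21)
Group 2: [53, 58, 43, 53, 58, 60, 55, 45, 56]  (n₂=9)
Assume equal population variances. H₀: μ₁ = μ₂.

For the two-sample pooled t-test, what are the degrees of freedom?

df = n₁ + n₂ − 2 = 21 + 9 − 2 = 28

degrees of freedom = 28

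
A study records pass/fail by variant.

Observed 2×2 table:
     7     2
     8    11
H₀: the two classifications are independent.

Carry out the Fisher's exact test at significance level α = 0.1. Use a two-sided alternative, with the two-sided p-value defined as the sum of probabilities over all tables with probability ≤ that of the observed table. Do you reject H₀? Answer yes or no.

Margins: r₁=9, r₂=19, c₁=15, c₂=13, n=28
p_obs = C(9,7)·C(19,8)/C(28,15); sum pmf over tables with pmf ≤ p_obs
p-value (two-sided) = 0.11449
At α=0.1: p ≥ α → fail to reject H₀

reject H₀: no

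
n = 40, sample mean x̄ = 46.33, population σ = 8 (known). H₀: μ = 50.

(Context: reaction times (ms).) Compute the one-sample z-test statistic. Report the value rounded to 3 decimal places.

SE = σ/√n = 8/√40 = 1.2649
z = (x̄−μ₀)/SE = (46.33−50)/1.2649 = -2.9014

test statistic = -2.901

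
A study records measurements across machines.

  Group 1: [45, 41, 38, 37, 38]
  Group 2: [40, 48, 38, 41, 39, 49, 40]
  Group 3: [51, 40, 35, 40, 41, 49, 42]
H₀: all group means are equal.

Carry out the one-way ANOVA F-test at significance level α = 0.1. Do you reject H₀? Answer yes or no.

Group means [39.80, 42.14, 42.57], grand mean 41.684
SSB = Σnᵢ(x̄ᵢ−x̄)² = 24.734; SSW = ΣΣ(x−x̄ᵢ)² = 347.371
MSB = 24.734/2 = 12.3669; MSW = 347.371/16 = 21.7107
F = MSB/MSW = 0.5696
df = (2, 16)
p-value (upper-tail) = 0.57680
At α=0.1: p ≥ α → fail to reject H₀

reject H₀: no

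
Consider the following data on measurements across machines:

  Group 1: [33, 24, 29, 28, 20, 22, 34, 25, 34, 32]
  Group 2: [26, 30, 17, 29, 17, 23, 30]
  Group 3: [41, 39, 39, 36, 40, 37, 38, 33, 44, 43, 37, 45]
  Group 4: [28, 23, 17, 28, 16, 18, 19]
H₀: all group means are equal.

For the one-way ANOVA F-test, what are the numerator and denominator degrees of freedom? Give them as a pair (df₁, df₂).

k = 4 groups, N = 36 total
df = (k−1, N−k) = (4−1, 36−4) = (3, 32)

degrees of freedom = [3, 32]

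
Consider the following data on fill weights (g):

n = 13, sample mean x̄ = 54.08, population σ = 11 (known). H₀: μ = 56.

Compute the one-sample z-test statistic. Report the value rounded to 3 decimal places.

SE = σ/√n = 11/√13 = 3.0509
z = (x̄−μ₀)/SE = (54.08−56)/3.0509 = -0.6293

test statistic = -0.629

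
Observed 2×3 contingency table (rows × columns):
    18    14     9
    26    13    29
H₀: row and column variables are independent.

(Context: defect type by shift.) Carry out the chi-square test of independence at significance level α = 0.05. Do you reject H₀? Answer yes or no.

reject H₀: no

Row totals [41, 68], col totals [44, 27, 38], n=109
χ² = (18−16.55)²/16.55 + (14−10.16)²/10.16 + (9−14.29)²/14.29 + (26−27.45)²/27.45 + (13−16.84)²/16.84 + (29−23.71)²/23.71 = 5.6782
df = 2
p-value (upper-tail) = 0.05848
At α=0.05: p ≥ α → fail to reject H₀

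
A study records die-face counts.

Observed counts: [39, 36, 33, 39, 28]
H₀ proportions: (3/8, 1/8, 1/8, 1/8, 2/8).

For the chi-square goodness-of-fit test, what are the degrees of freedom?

df = k − 1 = 5 − 1 = 4

degrees of freedom = 4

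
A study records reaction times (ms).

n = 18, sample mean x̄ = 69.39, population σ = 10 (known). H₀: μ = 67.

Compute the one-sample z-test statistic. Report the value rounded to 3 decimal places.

SE = σ/√n = 10/√18 = 2.3570
z = (x̄−μ₀)/SE = (69.39−67)/2.3570 = 1.0140

test statistic = 1.014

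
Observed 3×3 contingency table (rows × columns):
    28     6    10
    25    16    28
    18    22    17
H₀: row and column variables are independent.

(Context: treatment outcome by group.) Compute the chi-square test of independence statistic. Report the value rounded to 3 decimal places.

Row totals [44, 69, 57], col totals [71, 44, 55], n=170
χ² = (28−18.38)²/18.38 + (6−11.39)²/11.39 + (10−14.24)²/14.24 + (25−28.82)²/28.82 + (16−17.86)²/17.86 + (28−22.32)²/22.32 + (18−23.81)²/23.81 + (22−14.75)²/14.75 + (17−18.44)²/18.44 = 16.0804
df = 4

test statistic = 16.080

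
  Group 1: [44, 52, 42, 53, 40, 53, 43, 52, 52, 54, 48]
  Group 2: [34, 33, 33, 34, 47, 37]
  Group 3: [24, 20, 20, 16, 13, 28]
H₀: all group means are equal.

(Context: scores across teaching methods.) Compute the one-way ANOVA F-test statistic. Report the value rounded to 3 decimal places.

Group means [48.45, 36.33, 20.17], grand mean 37.913
SSB = Σnᵢ(x̄ᵢ−x̄)² = 3126.932; SSW = ΣΣ(x−x̄ᵢ)² = 564.894
MSB = 3126.932/2 = 1563.4661; MSW = 564.894/20 = 28.2447
F = MSB/MSW = 55.3543
df = (2, 20)

test statistic = 55.354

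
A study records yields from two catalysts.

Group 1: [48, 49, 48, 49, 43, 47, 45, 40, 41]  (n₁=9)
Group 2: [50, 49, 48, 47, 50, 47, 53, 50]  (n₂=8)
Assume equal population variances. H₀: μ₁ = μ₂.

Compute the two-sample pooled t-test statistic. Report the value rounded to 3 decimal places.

x̄₁=45.556, s₁=3.468, n₁=9
x̄₂=49.250, s₂=1.982, n₂=8
s_p² = [8·3.468² + 7·1.982²]/15 = 8.2481
SE = √(s_p²·(1/9+1/8)) = 1.3955
t = (45.556−49.250)/1.3955 = -2.6474
df = 15

test statistic = -2.647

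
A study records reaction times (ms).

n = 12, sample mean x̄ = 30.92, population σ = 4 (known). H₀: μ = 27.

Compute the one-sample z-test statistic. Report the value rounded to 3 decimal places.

test statistic = 3.395

SE = σ/√n = 4/√12 = 1.1547
z = (x̄−μ₀)/SE = (30.92−27)/1.1547 = 3.3948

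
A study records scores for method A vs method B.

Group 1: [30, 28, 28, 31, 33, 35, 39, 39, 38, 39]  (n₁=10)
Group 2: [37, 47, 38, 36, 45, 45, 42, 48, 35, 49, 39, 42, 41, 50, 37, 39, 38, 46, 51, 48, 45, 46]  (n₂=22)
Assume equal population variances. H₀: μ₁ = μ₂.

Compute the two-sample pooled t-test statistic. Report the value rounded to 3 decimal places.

test statistic = -4.809

x̄₁=34.000, s₁=4.595, n₁=10
x̄₂=42.909, s₂=4.966, n₂=22
s_p² = [9·4.595² + 21·4.966²]/30 = 23.5939
SE = √(s_p²·(1/10+1/22)) = 1.8525
t = (34.000−42.909)/1.8525 = -4.8092
df = 30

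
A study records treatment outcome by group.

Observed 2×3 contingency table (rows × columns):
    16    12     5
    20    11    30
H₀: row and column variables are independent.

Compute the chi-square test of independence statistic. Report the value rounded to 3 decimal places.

test statistic = 10.979

Row totals [33, 61], col totals [36, 23, 35], n=94
χ² = (16−12.64)²/12.64 + (12−8.07)²/8.07 + (5−12.29)²/12.29 + (20−23.36)²/23.36 + (11−14.93)²/14.93 + (30−22.71)²/22.71 = 10.9788
df = 2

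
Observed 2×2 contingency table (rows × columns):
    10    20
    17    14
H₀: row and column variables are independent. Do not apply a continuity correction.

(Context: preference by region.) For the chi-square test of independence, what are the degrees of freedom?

df = (r−1)(c−1) = (2−1)·(2−1) = 1

degrees of freedom = 1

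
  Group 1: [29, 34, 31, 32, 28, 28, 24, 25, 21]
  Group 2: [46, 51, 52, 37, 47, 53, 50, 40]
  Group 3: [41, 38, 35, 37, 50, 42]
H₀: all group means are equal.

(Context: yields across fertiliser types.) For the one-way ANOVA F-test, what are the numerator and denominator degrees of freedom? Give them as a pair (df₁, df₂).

degrees of freedom = [2, 20]

k = 3 groups, N = 23 total
df = (k−1, N−k) = (3−1, 23−3) = (2, 20)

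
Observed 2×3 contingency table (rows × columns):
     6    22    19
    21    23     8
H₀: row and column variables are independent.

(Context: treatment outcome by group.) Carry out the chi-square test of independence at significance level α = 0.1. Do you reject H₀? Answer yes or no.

Row totals [47, 52], col totals [27, 45, 27], n=99
χ² = (6−12.82)²/12.82 + (22−21.36)²/21.36 + (19−12.82)²/12.82 + (21−14.18)²/14.18 + (23−23.64)²/23.64 + (8−14.18)²/14.18 = 12.6167
df = 2
p-value (upper-tail) = 0.00182
At α=0.1: p < α → reject H₀

reject H₀: yes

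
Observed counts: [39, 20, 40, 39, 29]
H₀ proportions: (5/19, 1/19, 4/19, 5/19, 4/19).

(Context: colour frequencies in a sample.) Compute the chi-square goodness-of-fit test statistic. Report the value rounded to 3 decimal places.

test statistic = 17.158

n = 167; E_i = n·p_i = [43.95, 8.79, 35.16, 43.95, 35.16]
χ² = (39−43.95)²/43.95 + (20−8.79)²/8.79 + (40−35.16)²/35.16 + (39−43.95)²/43.95 + (29−35.16)²/35.16 = 17.1578
df = 4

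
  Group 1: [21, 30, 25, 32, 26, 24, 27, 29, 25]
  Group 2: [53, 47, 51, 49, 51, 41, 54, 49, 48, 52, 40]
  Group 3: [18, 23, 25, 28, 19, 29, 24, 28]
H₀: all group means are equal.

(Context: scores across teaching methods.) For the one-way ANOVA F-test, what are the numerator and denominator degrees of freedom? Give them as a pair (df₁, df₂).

k = 3 groups, N = 28 total
df = (k−1, N−k) = (3−1, 28−3) = (2, 25)

degrees of freedom = [2, 25]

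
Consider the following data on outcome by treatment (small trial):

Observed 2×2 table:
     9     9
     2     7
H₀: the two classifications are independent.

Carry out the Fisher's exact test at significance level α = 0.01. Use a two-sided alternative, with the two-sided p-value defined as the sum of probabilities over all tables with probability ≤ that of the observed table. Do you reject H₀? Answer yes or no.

Margins: r₁=18, r₂=9, c₁=11, c₂=16, n=27
p_obs = C(18,9)·C(9,2)/C(27,11); sum pmf over tables with pmf ≤ p_obs
p-value (two-sided) = 0.23112
At α=0.01: p ≥ α → fail to reject H₀

reject H₀: no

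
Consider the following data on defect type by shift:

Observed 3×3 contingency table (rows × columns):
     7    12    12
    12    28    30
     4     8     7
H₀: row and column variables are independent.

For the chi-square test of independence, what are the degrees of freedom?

degrees of freedom = 4

df = (r−1)(c−1) = (3−1)·(3−1) = 4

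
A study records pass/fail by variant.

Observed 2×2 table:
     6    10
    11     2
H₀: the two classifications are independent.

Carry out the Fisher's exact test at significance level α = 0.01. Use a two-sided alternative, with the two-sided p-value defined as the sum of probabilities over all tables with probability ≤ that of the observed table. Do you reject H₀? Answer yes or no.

reject H₀: no

Margins: r₁=16, r₂=13, c₁=17, c₂=12, n=29
p_obs = C(16,6)·C(13,11)/C(29,17); sum pmf over tables with pmf ≤ p_obs
p-value (two-sided) = 0.02157
At α=0.01: p ≥ α → fail to reject H₀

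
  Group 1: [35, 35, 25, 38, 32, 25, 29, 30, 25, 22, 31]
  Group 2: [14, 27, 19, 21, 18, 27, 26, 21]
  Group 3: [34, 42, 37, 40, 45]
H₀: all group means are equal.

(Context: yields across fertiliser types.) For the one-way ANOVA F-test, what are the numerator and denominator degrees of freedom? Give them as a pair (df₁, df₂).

k = 3 groups, N = 24 total
df = (k−1, N−k) = (3−1, 24−3) = (2, 21)

degrees of freedom = [2, 21]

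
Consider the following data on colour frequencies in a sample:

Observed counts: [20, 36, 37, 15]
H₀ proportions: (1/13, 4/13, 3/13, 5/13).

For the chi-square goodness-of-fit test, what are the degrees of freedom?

df = k − 1 = 4 − 1 = 3

degrees of freedom = 3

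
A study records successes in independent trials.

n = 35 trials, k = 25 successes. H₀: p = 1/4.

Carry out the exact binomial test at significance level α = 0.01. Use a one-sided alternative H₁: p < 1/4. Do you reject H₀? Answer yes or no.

reject H₀: no

Exact binomial: n=35, k=25, p₀=1/4=0.2500
P(X≤25) from Σ C(n,i)·p₀^i·(1−p₀)^(n−i)
p-value (one-sided, H₁ less) = 1.00000
At α=0.01: p ≥ α → fail to reject H₀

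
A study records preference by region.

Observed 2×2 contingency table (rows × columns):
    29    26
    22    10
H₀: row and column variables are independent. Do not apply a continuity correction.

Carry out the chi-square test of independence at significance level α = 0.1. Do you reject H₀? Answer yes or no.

reject H₀: no

Row totals [55, 32], col totals [51, 36], n=87
χ² = (29−32.24)²/32.24 + (26−22.76)²/22.76 + (22−18.76)²/18.76 + (10−13.24)²/13.24 = 2.1411
df = 1
p-value (upper-tail) = 0.14340
At α=0.1: p ≥ α → fail to reject H₀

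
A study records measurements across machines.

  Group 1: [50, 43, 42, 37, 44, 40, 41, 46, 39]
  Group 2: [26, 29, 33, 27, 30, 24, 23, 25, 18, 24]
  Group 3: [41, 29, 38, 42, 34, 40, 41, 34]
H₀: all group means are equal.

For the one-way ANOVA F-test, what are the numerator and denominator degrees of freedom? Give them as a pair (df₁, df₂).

k = 3 groups, N = 27 total
df = (k−1, N−k) = (3−1, 27−3) = (2, 24)

degrees of freedom = [2, 24]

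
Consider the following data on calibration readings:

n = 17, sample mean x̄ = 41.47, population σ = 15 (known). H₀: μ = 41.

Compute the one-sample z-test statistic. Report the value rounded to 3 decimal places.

SE = σ/√n = 15/√17 = 3.6380
z = (x̄−μ₀)/SE = (41.47−41)/3.6380 = 0.1292

test statistic = 0.129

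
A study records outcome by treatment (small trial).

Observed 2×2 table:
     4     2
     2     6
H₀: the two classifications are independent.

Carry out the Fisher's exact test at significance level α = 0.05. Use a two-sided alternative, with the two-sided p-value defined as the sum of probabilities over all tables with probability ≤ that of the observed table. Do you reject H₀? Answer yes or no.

Margins: r₁=6, r₂=8, c₁=6, c₂=8, n=14
p_obs = C(6,4)·C(8,2)/C(14,6); sum pmf over tables with pmf ≤ p_obs
p-value (two-sided) = 0.27739
At α=0.05: p ≥ α → fail to reject H₀

reject H₀: no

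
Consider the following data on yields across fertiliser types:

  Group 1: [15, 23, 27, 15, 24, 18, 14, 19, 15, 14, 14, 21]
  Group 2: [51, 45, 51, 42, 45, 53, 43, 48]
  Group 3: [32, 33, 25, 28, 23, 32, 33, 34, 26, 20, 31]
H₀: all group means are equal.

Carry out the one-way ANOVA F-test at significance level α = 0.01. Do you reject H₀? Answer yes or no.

Group means [18.25, 47.25, 28.82], grand mean 29.484
SSB = Σnᵢ(x̄ᵢ−x̄)² = 4044.356; SSW = ΣΣ(x−x̄ᵢ)² = 565.386
MSB = 4044.356/2 = 2022.1778; MSW = 565.386/28 = 20.1924
F = MSB/MSW = 100.1456
df = (2, 28)
p-value (upper-tail) = 0.00000
At α=0.01: p < α → reject H₀

reject H₀: yes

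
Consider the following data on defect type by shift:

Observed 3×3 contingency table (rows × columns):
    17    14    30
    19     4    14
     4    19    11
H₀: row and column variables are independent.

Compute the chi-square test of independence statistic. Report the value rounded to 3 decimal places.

Row totals [61, 37, 34], col totals [40, 37, 55], n=132
χ² = (17−18.48)²/18.48 + (14−17.10)²/17.10 + (30−25.42)²/25.42 + (19−11.21)²/11.21 + (4−10.37)²/10.37 + (14−15.42)²/15.42 + (4−10.30)²/10.30 + (19−9.53)²/9.53 + (11−14.17)²/14.17 = 24.9341
df = 4

test statistic = 24.934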